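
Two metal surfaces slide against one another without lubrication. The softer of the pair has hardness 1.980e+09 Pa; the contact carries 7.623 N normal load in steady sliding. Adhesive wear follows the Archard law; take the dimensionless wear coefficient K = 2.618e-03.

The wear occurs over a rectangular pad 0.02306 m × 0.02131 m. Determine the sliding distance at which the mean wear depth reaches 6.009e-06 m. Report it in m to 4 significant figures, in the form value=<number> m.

Shown intermediates are rounded, and all arithmetic holds full float precision, and rounded once at the end, at 4 significant figures.
Convert: Contact area A = 0.02306 m × 0.02131 m = 4.914e-04 m².
In SI base units, W = 7.623 N, H = 1.980e+09 Pa, K = 2.618e-03.
Permissible volume V_lim = h_lim·A = 6.009e-06 · 4.914e-04 = 2.953e-09 m³.
Sliding life L = V_lim·H/(K·W) = 2.953e-09 · 1.980e+09 / (2.618e-03 · 7.623) = 293.0 m.

value=293.0 m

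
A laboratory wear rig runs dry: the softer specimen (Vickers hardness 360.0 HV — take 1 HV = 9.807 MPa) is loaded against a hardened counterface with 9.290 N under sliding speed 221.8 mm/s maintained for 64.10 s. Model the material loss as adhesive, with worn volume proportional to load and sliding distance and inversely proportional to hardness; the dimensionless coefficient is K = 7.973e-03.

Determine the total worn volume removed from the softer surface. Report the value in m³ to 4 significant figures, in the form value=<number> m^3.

value=2.983e-10 m^3

Intermediate values appear rounded; every step maintains exact precision, and rounded once at the end: 4 significant figures.
Sliding speed v = 221.8 mm/s = 0.2218 m/s. Path length L = v·t = 0.2218 m/s × 64.10 s = 14.22 m.
Hardness H = 360.0 HV × 9.807 MPa/HV = 3531 MPa = 3.531e+09 Pa.
SI base units throughout: W = 9.290 N, H = 3.531e+09 Pa, K = 7.973e-03.
The Archard volume V = K·W·L/H = 7.973e-03 · 9.290 · 14.22 / 3.531e+09 = 2.983e-10 m³.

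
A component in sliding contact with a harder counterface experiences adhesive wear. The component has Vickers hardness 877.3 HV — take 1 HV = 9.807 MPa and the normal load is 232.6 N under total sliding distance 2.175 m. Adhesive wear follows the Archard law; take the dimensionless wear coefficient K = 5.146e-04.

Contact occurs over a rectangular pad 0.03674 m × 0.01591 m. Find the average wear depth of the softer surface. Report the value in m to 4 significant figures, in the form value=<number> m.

value=5.177e-08 m

Intermediate values are printed rounded — the algebra maintains exact precision — one final rounding: 4 significant digits.
Hardness H = 877.3 HV × 9.807 MPa/HV = 8604 MPa = 8.604e+09 Pa.
Contact area A = 0.03674 m × 0.01591 m = 5.845e-04 m².
SI base units throughout: W = 232.6 N, H = 8.604e+09 Pa, K = 5.146e-04.
By Archard's law, V = K·W·L/H = 5.146e-04 · 232.6 · 2.175 / 8.604e+09 = 3.026e-11 m³.
Wear depth h = V/A = 3.026e-11 / 5.845e-04 = 5.177e-08 m.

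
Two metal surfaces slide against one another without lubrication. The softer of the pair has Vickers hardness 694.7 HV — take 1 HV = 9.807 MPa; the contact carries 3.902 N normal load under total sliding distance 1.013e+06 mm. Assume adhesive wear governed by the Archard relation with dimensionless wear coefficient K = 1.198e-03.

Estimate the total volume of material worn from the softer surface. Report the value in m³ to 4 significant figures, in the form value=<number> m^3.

Intermediate values are shown rounded; all working math runs at full precision. Rounded just once to 4 significant figures.
Total distance L = 1.013e+06 mm = 1013 m.
Hardness H = 694.7 HV × 9.807 MPa/HV = 6813 MPa = 6.813e+09 Pa.
Expressed in SI base units: W = 3.902 N, H = 6.813e+09 Pa, K = 1.198e-03.
Wear volume V = K·W·L/H = 1.198e-03 · 3.902 · 1013 / 6.813e+09 = 6.951e-10 m³.

value=6.951e-10 m^3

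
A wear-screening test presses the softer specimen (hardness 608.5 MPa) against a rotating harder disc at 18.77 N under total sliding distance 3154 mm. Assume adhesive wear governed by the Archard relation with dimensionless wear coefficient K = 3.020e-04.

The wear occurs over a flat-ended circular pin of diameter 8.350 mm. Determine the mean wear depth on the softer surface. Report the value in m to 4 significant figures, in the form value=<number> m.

Intermediates are displayed rounded, and the algebra runs at full precision. Rounded once at the end: four significant digits.
The distance L = 3154 mm = 3.154 m.
Hardness H = 608.5 MPa = 6.085e+08 Pa.
Pin diameter d = 8.350 mm = 0.008350 m. Contact area A = π·d²/4 = π·(0.008350 m)²/4 = 5.476e-05 m².
SI base units throughout: W = 18.77 N, H = 6.085e+08 Pa, K = 3.020e-04.
Wear volume V = K·W·L/H = 3.020e-04 · 18.77 · 3.154 / 6.085e+08 = 2.938e-11 m³.
Depth h = V/A = 2.938e-11 / 5.476e-05 = 5.365e-07 m.

value=5.365e-07 m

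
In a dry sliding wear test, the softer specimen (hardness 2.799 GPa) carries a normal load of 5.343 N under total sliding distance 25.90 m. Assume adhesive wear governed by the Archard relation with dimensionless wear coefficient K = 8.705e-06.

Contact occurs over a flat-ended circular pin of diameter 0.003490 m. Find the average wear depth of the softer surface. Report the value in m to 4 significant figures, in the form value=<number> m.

value=4.499e-08 m

The intermediates appear rounded, and all working math carries full precision — one final rounding to 4 significant digits.
Hardness H = 2.799 GPa = 2.799e+09 Pa.
Contact area A = π·d²/4 = π·(0.003490 m)²/4 = 9.566e-06 m².
Working in SI base units: W = 5.343 N, H = 2.799e+09 Pa, K = 8.705e-06.
Volume removed: V = K·W·L/H = 8.705e-06 · 5.343 · 25.90 / 2.799e+09 = 4.304e-13 m³.
Depth of wear h = V/A = 4.304e-13 / 9.566e-06 = 4.499e-08 m.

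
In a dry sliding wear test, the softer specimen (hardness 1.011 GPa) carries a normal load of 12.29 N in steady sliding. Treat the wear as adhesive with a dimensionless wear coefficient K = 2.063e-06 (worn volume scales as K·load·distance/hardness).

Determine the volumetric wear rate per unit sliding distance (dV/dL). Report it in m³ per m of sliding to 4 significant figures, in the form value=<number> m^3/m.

Intermediate values are shown rounded — the algebra runs at full float precision. Rounded just once, at four significant figures.
Convert: Hardness H = 1.011 GPa = 1.011e+09 Pa.
Restated in SI base units: W = 12.29 N, H = 1.011e+09 Pa, K = 2.063e-06.
Rate of wear dV/dL = K·W/H (no L dependence): 2.063e-06 · 12.29 / 1.011e+09 = 2.508e-14 m³/m.

value=2.508e-14 m^3/m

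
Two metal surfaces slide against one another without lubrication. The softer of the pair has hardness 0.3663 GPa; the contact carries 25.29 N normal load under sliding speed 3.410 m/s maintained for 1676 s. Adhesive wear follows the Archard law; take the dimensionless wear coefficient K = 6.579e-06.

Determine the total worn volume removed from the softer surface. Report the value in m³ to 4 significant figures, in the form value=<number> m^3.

The intermediates are printed rounded, and each operation runs at full float precision, and rounded once at the end: 4 significant digits.
Convert: Distance L = v·t = 3.410 m/s × 1676 s = 5715 m.
Convert: Hardness H = 0.3663 GPa = 3.663e+08 Pa.
In SI base units: W = 25.29 N, H = 3.663e+08 Pa, K = 6.579e-06.
Worn volume V = K·W·L/H = 6.579e-06 · 25.29 · 5715 / 3.663e+08 = 2.596e-09 m³.

value=2.596e-09 m^3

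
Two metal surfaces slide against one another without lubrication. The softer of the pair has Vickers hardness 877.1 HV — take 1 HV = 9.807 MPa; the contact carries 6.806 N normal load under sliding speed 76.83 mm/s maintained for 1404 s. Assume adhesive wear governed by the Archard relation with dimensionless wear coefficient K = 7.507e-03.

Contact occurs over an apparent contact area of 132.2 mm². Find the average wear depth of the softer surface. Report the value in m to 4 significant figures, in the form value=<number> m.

Shown intermediates are rounded, and each operation carries exact precision. Rounded just once: 4 significant figures.
Convert: Sliding speed v = 76.83 mm/s = 0.07683 m/s. Path length L = v·t = 0.07683 m/s × 1404 s = 107.9 m.
Convert: Hardness H = 877.1 HV × 9.807 MPa/HV = 8602 MPa = 8.602e+09 Pa.
Convert: Contact area A = 132.2 mm² = 1.322e-04 m².
Working in SI base units: W = 6.806 N, H = 8.602e+09 Pa, K = 7.507e-03.
Archard relation: V = K·W·L/H = 7.507e-03 · 6.806 · 107.9 / 8.602e+09 = 6.407e-10 m³.
Depth of wear h = V/A = 6.407e-10 / 1.322e-04 = 4.847e-06 m.

value=4.847e-06 m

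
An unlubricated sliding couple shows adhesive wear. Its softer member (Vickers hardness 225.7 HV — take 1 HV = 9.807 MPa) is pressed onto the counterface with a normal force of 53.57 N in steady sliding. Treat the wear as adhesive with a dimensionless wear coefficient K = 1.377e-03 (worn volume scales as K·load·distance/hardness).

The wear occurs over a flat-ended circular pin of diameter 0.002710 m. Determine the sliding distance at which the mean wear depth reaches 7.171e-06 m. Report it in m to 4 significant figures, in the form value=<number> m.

All arithmetic holds full precision. Quoted intermediates are rounded; rounded just once, at four significant figures.
Hardness H = 225.7 HV × 9.807 MPa/HV = 2213 MPa = 2.213e+09 Pa.
Contact area A = π·d²/4 = π·(0.002710 m)²/4 = 5.768e-06 m².
SI base units throughout: W = 53.57 N, H = 2.213e+09 Pa, K = 1.377e-03.
Volume at the limit: V_lim = h_lim·A = 7.171e-06 · 5.768e-06 = 4.136e-11 m³.
Life L = V_lim·H/(K·W) = 4.136e-11 · 2.213e+09 / (1.377e-03 · 53.57) = 1.241 m.

value=1.241 m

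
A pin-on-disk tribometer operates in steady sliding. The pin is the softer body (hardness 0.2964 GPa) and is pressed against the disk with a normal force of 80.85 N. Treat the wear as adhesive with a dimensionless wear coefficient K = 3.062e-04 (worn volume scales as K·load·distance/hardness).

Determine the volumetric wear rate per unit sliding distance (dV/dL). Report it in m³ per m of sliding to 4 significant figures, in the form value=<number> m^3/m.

Shown intermediates are rounded — all arithmetic runs at full float precision; a single final rounding to 4 significant digits.
Convert: Hardness H = 0.2964 GPa = 2.964e+08 Pa.
In SI base units: W = 80.85 N, H = 2.964e+08 Pa, K = 3.062e-04.
Sliding wear rate dV/dL = K·W/H, per unit distance: 3.062e-04 · 80.85 / 2.964e+08 = 8.352e-11 m³/m.

value=8.352e-11 m^3/m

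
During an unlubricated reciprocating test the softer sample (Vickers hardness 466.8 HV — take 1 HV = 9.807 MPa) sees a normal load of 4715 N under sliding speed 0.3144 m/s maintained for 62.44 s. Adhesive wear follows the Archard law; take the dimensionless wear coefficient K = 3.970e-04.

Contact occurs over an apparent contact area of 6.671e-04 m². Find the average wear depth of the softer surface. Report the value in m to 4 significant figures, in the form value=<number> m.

Intermediates are displayed rounded, and each operation holds full float precision; one final rounding: 4 significant digits.
Convert: Distance covered L = v·t = 0.3144 m/s × 62.44 s = 19.63 m.
Convert: Hardness H = 466.8 HV × 9.807 MPa/HV = 4578 MPa = 4.578e+09 Pa.
Expressed in SI base units: W = 4715 N, H = 4.578e+09 Pa, K = 3.970e-04.
Archard relation: V = K·W·L/H = 3.970e-04 · 4715 · 19.63 / 4.578e+09 = 8.027e-09 m³.
Mean depth h = V/A = 8.027e-09 / 6.671e-04 = 1.203e-05 m.

value=1.203e-05 m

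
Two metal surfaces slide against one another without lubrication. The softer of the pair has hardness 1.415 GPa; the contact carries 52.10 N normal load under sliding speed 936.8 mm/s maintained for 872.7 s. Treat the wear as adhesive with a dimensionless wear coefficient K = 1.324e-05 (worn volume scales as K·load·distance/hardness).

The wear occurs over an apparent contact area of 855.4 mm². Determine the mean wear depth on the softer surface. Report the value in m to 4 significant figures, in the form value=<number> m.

value=4.659e-07 m

The intermediates appear rounded, and every step holds exact precision; a single final rounding: four significant figures.
Sliding speed v = 936.8 mm/s = 0.9368 m/s. Sliding distance L = v·t = 0.9368 m/s × 872.7 s = 817.5 m.
Hardness H = 1.415 GPa = 1.415e+09 Pa.
Contact area A = 855.4 mm² = 8.554e-04 m².
Expressed in SI base units: W = 52.10 N, H = 1.415e+09 Pa, K = 1.324e-05.
Volume removed: V = K·W·L/H = 1.324e-05 · 52.10 · 817.5 / 1.415e+09 = 3.985e-10 m³.
Wear depth h = V/A = 3.985e-10 / 8.554e-04 = 4.659e-07 m.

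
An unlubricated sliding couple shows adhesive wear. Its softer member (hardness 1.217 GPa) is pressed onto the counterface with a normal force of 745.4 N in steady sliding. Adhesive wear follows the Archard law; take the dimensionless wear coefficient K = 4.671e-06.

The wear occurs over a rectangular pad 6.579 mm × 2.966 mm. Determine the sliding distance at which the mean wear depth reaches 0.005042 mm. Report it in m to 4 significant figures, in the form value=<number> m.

The computation carries exact precision, and intermediate values are printed rounded. Rounded just once to 4 significant digits.
Hardness H = 1.217 GPa = 1.217e+09 Pa.
Pad sides 6.579 mm × 2.966 mm = 0.006579 m × 0.002966 m. Contact area A = 0.006579 m × 0.002966 m = 1.951e-05 m².
Depth limit h_lim = 0.005042 mm = 5.042e-06 m.
In SI base units: W = 745.4 N, H = 1.217e+09 Pa, K = 4.671e-06.
Allowed volume V_lim = h_lim·A = 5.042e-06 · 1.951e-05 = 9.839e-11 m³.
Inverting, life L = V_lim·H/(K·W) = 9.839e-11 · 1.217e+09 / (4.671e-06 · 745.4) = 34.39 m.

value=34.39 m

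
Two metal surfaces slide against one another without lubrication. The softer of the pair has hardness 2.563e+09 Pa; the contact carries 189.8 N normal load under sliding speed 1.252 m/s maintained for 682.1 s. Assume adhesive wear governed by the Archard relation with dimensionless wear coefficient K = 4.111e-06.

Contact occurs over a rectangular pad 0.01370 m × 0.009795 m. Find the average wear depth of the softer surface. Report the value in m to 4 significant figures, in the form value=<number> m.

value=1.937e-06 m

Every step holds full float precision — intermediate values are displayed rounded — rounded just once: 4 significant figures.
Convert: Distance covered L = v·t = 1.252 m/s × 682.1 s = 854.0 m.
Convert: Contact area A = 0.01370 m × 0.009795 m = 1.342e-04 m².
Expressed in SI base units: W = 189.8 N, H = 2.563e+09 Pa, K = 4.111e-06.
By Archard's law, V = K·W·L/H = 4.111e-06 · 189.8 · 854.0 / 2.563e+09 = 2.600e-10 m³.
Depth of wear h = V/A = 2.600e-10 / 1.342e-04 = 1.937e-06 m.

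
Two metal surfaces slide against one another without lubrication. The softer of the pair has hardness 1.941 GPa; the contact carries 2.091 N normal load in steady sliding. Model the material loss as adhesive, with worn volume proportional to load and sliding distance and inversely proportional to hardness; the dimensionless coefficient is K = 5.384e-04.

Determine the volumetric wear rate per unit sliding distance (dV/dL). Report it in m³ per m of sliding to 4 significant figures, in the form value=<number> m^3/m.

All working math holds full float precision. The intermediates are shown rounded, and one final rounding to 4 significant figures.
Hardness H = 1.941 GPa = 1.941e+09 Pa.
Expressed in SI base units: W = 2.091 N, H = 1.941e+09 Pa, K = 5.384e-04.
Sliding wear rate dV/dL = K·W/H (no L dependence): 5.384e-04 · 2.091 / 1.941e+09 = 5.800e-13 m³/m.

value=5.800e-13 m^3/m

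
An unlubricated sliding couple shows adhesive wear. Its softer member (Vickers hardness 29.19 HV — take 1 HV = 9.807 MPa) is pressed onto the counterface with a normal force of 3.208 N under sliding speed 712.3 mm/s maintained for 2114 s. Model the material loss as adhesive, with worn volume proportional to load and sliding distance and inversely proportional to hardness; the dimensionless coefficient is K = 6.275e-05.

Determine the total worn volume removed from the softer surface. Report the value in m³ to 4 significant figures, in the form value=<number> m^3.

value=1.059e-09 m^3

Every step carries full precision; intermediate values are displayed rounded; one final rounding to four significant figures.
Sliding speed v = 712.3 mm/s = 0.7123 m/s. Distance L = v·t = 0.7123 m/s × 2114 s = 1506 m.
Hardness H = 29.19 HV × 9.807 MPa/HV = 286.3 MPa = 2.863e+08 Pa.
Restated in SI base units: W = 3.208 N, H = 2.863e+08 Pa, K = 6.275e-05.
Archard volume V = K·W·L/H = 6.275e-05 · 3.208 · 1506 / 2.863e+08 = 1.059e-09 m³.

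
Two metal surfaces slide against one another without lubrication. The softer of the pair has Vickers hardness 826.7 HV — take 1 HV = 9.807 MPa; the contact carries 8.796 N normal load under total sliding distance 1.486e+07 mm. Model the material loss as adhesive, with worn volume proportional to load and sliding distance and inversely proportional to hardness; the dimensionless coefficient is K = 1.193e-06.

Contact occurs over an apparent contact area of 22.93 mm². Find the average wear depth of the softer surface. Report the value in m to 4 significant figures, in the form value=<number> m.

Intermediate values are shown rounded. The computation maintains full float precision, and one last rounding, at four significant figures.
Distance covered L = 1.486e+07 mm = 1.486e+04 m.
Hardness H = 826.7 HV × 9.807 MPa/HV = 8107 MPa = 8.107e+09 Pa.
Contact area A = 22.93 mm² = 2.293e-05 m².
Restated in SI base units: W = 8.796 N, H = 8.107e+09 Pa, K = 1.193e-06.
By Archard's law, V = K·W·L/H = 1.193e-06 · 8.796 · 1.486e+04 / 8.107e+09 = 1.923e-11 m³.
Average depth h = V/A = 1.923e-11 / 2.293e-05 = 8.388e-07 m.

value=8.388e-07 m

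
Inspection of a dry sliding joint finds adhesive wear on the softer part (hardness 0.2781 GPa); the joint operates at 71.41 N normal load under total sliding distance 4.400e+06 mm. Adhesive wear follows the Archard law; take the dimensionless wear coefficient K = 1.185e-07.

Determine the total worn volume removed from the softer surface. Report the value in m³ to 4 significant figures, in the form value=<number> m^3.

Printed values are rounded; the algebra holds exact precision, and one last rounding: four significant figures.
The distance L = 4.400e+06 mm = 4400 m.
Hardness H = 0.2781 GPa = 2.781e+08 Pa.
Restated in SI base units: W = 71.41 N, H = 2.781e+08 Pa, K = 1.185e-07.
Apply Archard: V = K·W·L/H = 1.185e-07 · 71.41 · 4400 / 2.781e+08 = 1.339e-10 m³.

value=1.339e-10 m^3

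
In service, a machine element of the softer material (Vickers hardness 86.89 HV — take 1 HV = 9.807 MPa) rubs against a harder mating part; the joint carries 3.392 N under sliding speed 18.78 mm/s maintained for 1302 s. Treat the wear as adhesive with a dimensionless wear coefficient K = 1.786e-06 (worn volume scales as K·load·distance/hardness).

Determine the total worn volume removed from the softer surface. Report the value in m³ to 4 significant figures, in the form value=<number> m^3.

value=1.738e-13 m^3

Printed values are rounded — each operation holds full precision, and a lone final rounding to 4 significant digits.
Convert: Sliding speed v = 18.78 mm/s = 0.01878 m/s. Total distance L = v·t = 0.01878 m/s × 1302 s = 24.45 m.
Convert: Hardness H = 86.89 HV × 9.807 MPa/HV = 852.1 MPa = 8.521e+08 Pa.
In SI base units: W = 3.392 N, H = 8.521e+08 Pa, K = 1.786e-06.
The Archard volume V = K·W·L/H = 1.786e-06 · 3.392 · 24.45 / 8.521e+08 = 1.738e-13 m³.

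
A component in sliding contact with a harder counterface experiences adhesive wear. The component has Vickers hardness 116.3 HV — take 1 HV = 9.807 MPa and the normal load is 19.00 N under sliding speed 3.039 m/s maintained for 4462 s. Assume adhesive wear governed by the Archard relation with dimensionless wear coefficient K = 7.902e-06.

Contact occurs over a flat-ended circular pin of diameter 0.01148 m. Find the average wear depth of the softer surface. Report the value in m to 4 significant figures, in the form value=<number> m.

value=1.724e-05 m

All arithmetic holds full precision; quoted intermediates are rounded; a single final rounding: 4 significant digits.
Convert: Path length L = v·t = 3.039 m/s × 4462 s = 1.356e+04 m.
Convert: Hardness H = 116.3 HV × 9.807 MPa/HV = 1141 MPa = 1.141e+09 Pa.
Convert: Contact area A = π·d²/4 = π·(0.01148 m)²/4 = 1.035e-04 m².
In SI base units, W = 19.00 N, H = 1.141e+09 Pa, K = 7.902e-06.
Apply Archard: V = K·W·L/H = 7.902e-06 · 19.00 · 1.356e+04 / 1.141e+09 = 1.785e-09 m³.
Average depth h = V/A = 1.785e-09 / 1.035e-04 = 1.724e-05 m.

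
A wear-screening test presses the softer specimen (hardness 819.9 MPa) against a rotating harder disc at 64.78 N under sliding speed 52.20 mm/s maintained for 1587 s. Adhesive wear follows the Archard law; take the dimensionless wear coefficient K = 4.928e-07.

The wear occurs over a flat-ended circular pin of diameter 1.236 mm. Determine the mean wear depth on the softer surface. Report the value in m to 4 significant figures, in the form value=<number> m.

value=2.688e-06 m

Shown intermediates are rounded. The algebra runs at full float precision, and rounded just once: 4 significant digits.
Convert: Sliding speed v = 52.20 mm/s = 0.05220 m/s. Total distance L = v·t = 0.05220 m/s × 1587 s = 82.84 m.
Convert: Hardness H = 819.9 MPa = 8.199e+08 Pa.
Convert: Pin diameter d = 1.236 mm = 0.001236 m. Contact area A = π·d²/4 = π·(0.001236 m)²/4 = 1.200e-06 m².
SI base units throughout: W = 64.78 N, H = 8.199e+08 Pa, K = 4.928e-07.
By Archard's law, V = K·W·L/H = 4.928e-07 · 64.78 · 82.84 / 8.199e+08 = 3.226e-12 m³.
Average depth h = V/A = 3.226e-12 / 1.200e-06 = 2.688e-06 m.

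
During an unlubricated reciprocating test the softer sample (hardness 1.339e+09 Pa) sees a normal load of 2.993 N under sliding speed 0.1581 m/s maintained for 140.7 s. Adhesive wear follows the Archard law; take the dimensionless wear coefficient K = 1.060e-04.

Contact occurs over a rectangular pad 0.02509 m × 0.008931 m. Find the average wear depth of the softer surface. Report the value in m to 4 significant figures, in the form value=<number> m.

Intermediates are shown rounded, and each operation carries full precision. Rounded just once to 4 significant figures.
Distance covered L = v·t = 0.1581 m/s × 140.7 s = 22.24 m.
Contact area A = 0.02509 m × 0.008931 m = 2.241e-04 m².
As SI base values: W = 2.993 N, H = 1.339e+09 Pa, K = 1.060e-04.
Archard relation: V = K·W·L/H = 1.060e-04 · 2.993 · 22.24 / 1.339e+09 = 5.271e-12 m³.
Mean depth h = V/A = 5.271e-12 / 2.241e-04 = 2.352e-08 m.

value=2.352e-08 m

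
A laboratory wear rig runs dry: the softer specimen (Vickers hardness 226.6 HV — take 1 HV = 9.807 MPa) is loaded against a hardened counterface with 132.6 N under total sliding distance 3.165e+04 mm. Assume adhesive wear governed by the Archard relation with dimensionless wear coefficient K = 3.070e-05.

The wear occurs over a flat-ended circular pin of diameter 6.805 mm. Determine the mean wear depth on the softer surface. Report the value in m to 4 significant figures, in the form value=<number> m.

Intermediates are printed rounded, and the computation keeps full precision, and one last rounding to four significant digits.
Convert: Total distance L = 3.165e+04 mm = 31.65 m.
Convert: Hardness H = 226.6 HV × 9.807 MPa/HV = 2222 MPa = 2.222e+09 Pa.
Convert: Pin diameter d = 6.805 mm = 0.006805 m. Contact area A = π·d²/4 = π·(0.006805 m)²/4 = 3.637e-05 m².
Collected in SI base units: W = 132.6 N, H = 2.222e+09 Pa, K = 3.070e-05.
Volume removed: V = K·W·L/H = 3.070e-05 · 132.6 · 31.65 / 2.222e+09 = 5.798e-11 m³.
Mean wear depth h = V/A = 5.798e-11 / 3.637e-05 = 1.594e-06 m.

value=1.594e-06 m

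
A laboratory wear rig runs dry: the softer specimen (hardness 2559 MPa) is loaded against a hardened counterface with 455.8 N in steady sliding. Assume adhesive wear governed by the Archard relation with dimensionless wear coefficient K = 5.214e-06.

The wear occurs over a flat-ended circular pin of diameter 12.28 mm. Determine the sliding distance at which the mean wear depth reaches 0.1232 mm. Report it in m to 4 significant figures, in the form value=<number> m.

value=1.571e+04 m

Quoted intermediates are rounded, and every step keeps exact precision; a single final rounding: four significant figures.
Hardness H = 2559 MPa = 2.559e+09 Pa.
Pin diameter d = 12.28 mm = 0.01228 m. Contact area A = π·d²/4 = π·(0.01228 m)²/4 = 1.184e-04 m².
Depth limit h_lim = 0.1232 mm = 1.232e-04 m.
In SI base units: W = 455.8 N, H = 2.559e+09 Pa, K = 5.214e-06.
Permissible volume V_lim = h_lim·A = 1.232e-04 · 1.184e-04 = 1.459e-08 m³.
Thus life L = V_lim·H/(K·W) = 1.459e-08 · 2.559e+09 / (5.214e-06 · 455.8) = 1.571e+04 m.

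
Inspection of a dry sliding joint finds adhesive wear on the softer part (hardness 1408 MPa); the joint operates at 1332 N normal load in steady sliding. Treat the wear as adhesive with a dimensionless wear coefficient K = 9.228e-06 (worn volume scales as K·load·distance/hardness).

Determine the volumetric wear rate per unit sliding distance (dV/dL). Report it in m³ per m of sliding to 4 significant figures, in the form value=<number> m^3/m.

value=8.730e-12 m^3/m

Intermediate values are displayed rounded, and every step carries full precision — rounded once at the end to 4 significant digits.
Convert: Hardness H = 1408 MPa = 1.408e+09 Pa.
Working in SI base units: W = 1332 N, H = 1.408e+09 Pa, K = 9.228e-06.
Wear rate dV/dL = K·W/H (no L dependence): 9.228e-06 · 1332 / 1.408e+09 = 8.730e-12 m³/m.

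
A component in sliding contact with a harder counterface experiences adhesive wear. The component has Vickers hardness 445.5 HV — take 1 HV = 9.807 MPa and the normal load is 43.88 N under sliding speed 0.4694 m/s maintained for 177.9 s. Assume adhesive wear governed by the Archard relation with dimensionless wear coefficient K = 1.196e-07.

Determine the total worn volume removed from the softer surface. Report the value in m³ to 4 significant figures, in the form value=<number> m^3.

value=1.003e-13 m^3

Intermediate values are shown rounded — each operation maintains full precision, and a single final rounding: 4 significant digits.
Convert: Distance covered L = v·t = 0.4694 m/s × 177.9 s = 83.51 m.
Convert: Hardness H = 445.5 HV × 9.807 MPa/HV = 4369 MPa = 4.369e+09 Pa.
In SI base units, W = 43.88 N, H = 4.369e+09 Pa, K = 1.196e-07.
Archard relation: V = K·W·L/H = 1.196e-07 · 43.88 · 83.51 / 4.369e+09 = 1.003e-13 m³.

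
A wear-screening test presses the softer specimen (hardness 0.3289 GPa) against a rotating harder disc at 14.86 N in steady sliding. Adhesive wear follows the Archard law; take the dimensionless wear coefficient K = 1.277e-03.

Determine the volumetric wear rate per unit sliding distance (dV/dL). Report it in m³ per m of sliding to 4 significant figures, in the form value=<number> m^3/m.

value=5.770e-11 m^3/m

Intermediates are printed rounded. Each operation keeps full float precision; one final rounding, at 4 significant figures.
Hardness H = 0.3289 GPa = 3.289e+08 Pa.
Collected in SI base units: W = 14.86 N, H = 3.289e+08 Pa, K = 1.277e-03.
Rate of wear dV/dL = K·W/H, per unit distance: 1.277e-03 · 14.86 / 3.289e+08 = 5.770e-11 m³/m.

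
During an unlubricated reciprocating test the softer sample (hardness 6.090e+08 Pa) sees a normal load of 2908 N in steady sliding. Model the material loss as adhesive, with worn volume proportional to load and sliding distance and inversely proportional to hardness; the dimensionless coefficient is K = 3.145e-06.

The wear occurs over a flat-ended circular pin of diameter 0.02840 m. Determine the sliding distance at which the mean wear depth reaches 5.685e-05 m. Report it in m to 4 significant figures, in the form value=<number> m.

The intermediates are displayed rounded, and the computation keeps exact precision. Rounded just once: four significant digits.
Contact area A = π·d²/4 = π·(0.02840 m)²/4 = 6.335e-04 m².
In SI base units, W = 2908 N, H = 6.090e+08 Pa, K = 3.145e-06.
Permissible volume V_lim = h_lim·A = 5.685e-05 · 6.335e-04 = 3.601e-08 m³.
Sliding life L = V_lim·H/(K·W) = 3.601e-08 · 6.090e+08 / (3.145e-06 · 2908) = 2398 m.

value=2398 m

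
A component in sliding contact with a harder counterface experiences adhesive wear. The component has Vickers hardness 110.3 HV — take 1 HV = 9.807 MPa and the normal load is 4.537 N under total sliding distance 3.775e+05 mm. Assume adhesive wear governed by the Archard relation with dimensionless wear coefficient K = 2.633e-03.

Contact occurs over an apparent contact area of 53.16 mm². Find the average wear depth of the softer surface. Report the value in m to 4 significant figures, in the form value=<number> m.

The intermediates are printed rounded. Every step keeps full float precision. Rounded once at the end to four significant digits.
Total distance L = 3.775e+05 mm = 377.5 m.
Hardness H = 110.3 HV × 9.807 MPa/HV = 1082 MPa = 1.082e+09 Pa.
Contact area A = 53.16 mm² = 5.316e-05 m².
Collected in SI base units: W = 4.537 N, H = 1.082e+09 Pa, K = 2.633e-03.
By Archard's law, V = K·W·L/H = 2.633e-03 · 4.537 · 377.5 / 1.082e+09 = 4.169e-09 m³.
Average depth h = V/A = 4.169e-09 / 5.316e-05 = 7.842e-05 m.

value=7.842e-05 m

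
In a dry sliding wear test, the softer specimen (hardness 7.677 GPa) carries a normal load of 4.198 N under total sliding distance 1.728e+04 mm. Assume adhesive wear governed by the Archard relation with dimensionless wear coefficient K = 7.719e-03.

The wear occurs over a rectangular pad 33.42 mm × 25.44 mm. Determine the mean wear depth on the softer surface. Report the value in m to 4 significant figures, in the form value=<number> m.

value=8.579e-08 m

Each operation runs at full precision. Quoted intermediates are rounded; a lone final rounding to 4 significant figures.
Sliding distance L = 1.728e+04 mm = 17.28 m.
Hardness H = 7.677 GPa = 7.677e+09 Pa.
Pad sides 33.42 mm × 25.44 mm = 0.03342 m × 0.02544 m. Contact area A = 0.03342 m × 0.02544 m = 8.502e-04 m².
Working in SI base units: W = 4.198 N, H = 7.677e+09 Pa, K = 7.719e-03.
Worn volume V = K·W·L/H = 7.719e-03 · 4.198 · 17.28 / 7.677e+09 = 7.294e-11 m³.
Depth of wear h = V/A = 7.294e-11 / 8.502e-04 = 8.579e-08 m.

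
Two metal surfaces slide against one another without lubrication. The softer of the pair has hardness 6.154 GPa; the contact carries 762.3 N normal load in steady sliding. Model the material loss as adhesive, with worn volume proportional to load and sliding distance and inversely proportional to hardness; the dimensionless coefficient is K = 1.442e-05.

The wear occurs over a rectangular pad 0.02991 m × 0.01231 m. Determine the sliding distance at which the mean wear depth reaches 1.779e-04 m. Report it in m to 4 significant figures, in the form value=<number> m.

Every step holds full float precision. Intermediates are printed rounded; a single final rounding: 4 significant digits.
Hardness H = 6.154 GPa = 6.154e+09 Pa.
Contact area A = 0.02991 m × 0.01231 m = 3.682e-04 m².
Working in SI base units: W = 762.3 N, H = 6.154e+09 Pa, K = 1.442e-05.
Wearable volume V_lim = h_lim·A = 1.779e-04 · 3.682e-04 = 6.550e-08 m³.
Sliding life L = V_lim·H/(K·W) = 6.550e-08 · 6.154e+09 / (1.442e-05 · 762.3) = 3.667e+04 m.

value=3.667e+04 m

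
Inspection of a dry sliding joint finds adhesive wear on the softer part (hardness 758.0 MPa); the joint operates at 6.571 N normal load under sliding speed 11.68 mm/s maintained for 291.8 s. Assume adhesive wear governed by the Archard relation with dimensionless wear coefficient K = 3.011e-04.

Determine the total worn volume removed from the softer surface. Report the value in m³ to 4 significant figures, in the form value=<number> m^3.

value=8.896e-12 m^3

Each operation holds full precision — the intermediates are printed rounded; a lone final rounding to 4 significant digits.
Sliding speed v = 11.68 mm/s = 0.01168 m/s. Distance covered L = v·t = 0.01168 m/s × 291.8 s = 3.408 m.
Hardness H = 758.0 MPa = 7.580e+08 Pa.
Expressed in SI base units: W = 6.571 N, H = 7.580e+08 Pa, K = 3.011e-04.
The Archard volume V = K·W·L/H = 3.011e-04 · 6.571 · 3.408 / 7.580e+08 = 8.896e-12 m³.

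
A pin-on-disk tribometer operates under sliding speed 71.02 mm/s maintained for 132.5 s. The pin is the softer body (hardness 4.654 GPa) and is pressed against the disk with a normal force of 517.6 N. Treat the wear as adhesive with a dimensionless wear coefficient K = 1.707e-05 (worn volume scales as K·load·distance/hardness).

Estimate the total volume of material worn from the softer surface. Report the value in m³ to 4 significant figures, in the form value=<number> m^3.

The intermediates are printed rounded; the computation runs at full precision, and rounded just once to 4 significant digits.
Convert: Sliding speed v = 71.02 mm/s = 0.07102 m/s. Distance covered L = v·t = 0.07102 m/s × 132.5 s = 9.410 m.
Convert: Hardness H = 4.654 GPa = 4.654e+09 Pa.
Restated in SI base units: W = 517.6 N, H = 4.654e+09 Pa, K = 1.707e-05.
Archard relation: V = K·W·L/H = 1.707e-05 · 517.6 · 9.410 / 4.654e+09 = 1.786e-11 m³.

value=1.786e-11 m^3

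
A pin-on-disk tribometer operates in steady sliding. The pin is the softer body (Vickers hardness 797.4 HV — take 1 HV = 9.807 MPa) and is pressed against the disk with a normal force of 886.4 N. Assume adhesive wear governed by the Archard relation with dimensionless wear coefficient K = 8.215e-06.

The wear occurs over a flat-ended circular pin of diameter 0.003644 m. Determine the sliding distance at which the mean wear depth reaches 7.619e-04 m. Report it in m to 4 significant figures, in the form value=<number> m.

Quoted intermediates are rounded, and the computation carries full precision — rounded just once to four significant digits.
Convert: Hardness H = 797.4 HV × 9.807 MPa/HV = 7820 MPa = 7.820e+09 Pa.
Convert: Contact area A = π·d²/4 = π·(0.003644 m)²/4 = 1.043e-05 m².
Restated in SI base units: W = 886.4 N, H = 7.820e+09 Pa, K = 8.215e-06.
Wearable volume V_lim = h_lim·A = 7.619e-04 · 1.043e-05 = 7.946e-09 m³.
Sliding life L = V_lim·H/(K·W) = 7.946e-09 · 7.820e+09 / (8.215e-06 · 886.4) = 8533 m.

value=8533 m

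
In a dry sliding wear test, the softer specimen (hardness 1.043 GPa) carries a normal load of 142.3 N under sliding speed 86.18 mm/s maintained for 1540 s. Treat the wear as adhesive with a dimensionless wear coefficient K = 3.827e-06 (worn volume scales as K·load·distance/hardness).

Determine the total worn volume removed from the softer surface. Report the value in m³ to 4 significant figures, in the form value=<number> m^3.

value=6.930e-11 m^3

Each operation holds full float precision; intermediates are printed rounded, and one last rounding to four significant digits.
Sliding speed v = 86.18 mm/s = 0.08618 m/s. Distance covered L = v·t = 0.08618 m/s × 1540 s = 132.7 m.
Hardness H = 1.043 GPa = 1.043e+09 Pa.
Working in SI base units: W = 142.3 N, H = 1.043e+09 Pa, K = 3.827e-06.
Archard volume V = K·W·L/H = 3.827e-06 · 142.3 · 132.7 / 1.043e+09 = 6.930e-11 m³.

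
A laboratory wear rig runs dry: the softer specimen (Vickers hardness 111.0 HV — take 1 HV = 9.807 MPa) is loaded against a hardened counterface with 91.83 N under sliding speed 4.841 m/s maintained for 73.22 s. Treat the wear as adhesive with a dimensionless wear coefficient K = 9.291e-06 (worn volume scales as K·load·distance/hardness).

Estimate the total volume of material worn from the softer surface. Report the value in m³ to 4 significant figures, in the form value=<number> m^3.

value=2.778e-10 m^3

The algebra holds exact precision — intermediate values appear rounded. Rounded once at the end, at four significant digits.
Convert: Distance covered L = v·t = 4.841 m/s × 73.22 s = 354.5 m.
Convert: Hardness H = 111.0 HV × 9.807 MPa/HV = 1089 MPa = 1.089e+09 Pa.
SI base units throughout: W = 91.83 N, H = 1.089e+09 Pa, K = 9.291e-06.
Wear volume V = K·W·L/H = 9.291e-06 · 91.83 · 354.5 / 1.089e+09 = 2.778e-10 m³.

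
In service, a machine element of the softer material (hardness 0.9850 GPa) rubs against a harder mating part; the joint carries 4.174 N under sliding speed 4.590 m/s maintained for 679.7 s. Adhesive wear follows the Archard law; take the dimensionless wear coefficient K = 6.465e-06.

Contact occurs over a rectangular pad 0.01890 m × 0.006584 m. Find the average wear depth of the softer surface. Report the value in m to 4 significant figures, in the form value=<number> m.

Intermediates are shown rounded — all working math keeps full precision — rounded just once: four significant digits.
Distance covered L = v·t = 4.590 m/s × 679.7 s = 3120 m.
Hardness H = 0.9850 GPa = 9.850e+08 Pa.
Contact area A = 0.01890 m × 0.006584 m = 1.244e-04 m².
SI base units throughout: W = 4.174 N, H = 9.850e+08 Pa, K = 6.465e-06.
Wear volume V = K·W·L/H = 6.465e-06 · 4.174 · 3120 / 9.850e+08 = 8.547e-11 m³.
Mean wear depth h = V/A = 8.547e-11 / 1.244e-04 = 6.869e-07 m.

value=6.869e-07 m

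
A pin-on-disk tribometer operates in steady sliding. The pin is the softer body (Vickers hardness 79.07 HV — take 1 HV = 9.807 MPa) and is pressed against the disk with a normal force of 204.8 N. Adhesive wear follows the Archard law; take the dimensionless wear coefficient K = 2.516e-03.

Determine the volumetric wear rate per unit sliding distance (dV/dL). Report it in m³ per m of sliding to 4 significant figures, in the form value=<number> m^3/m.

Intermediates are displayed rounded — every step maintains full float precision. Rounded once at the end, at four significant digits.
Hardness H = 79.07 HV × 9.807 MPa/HV = 775.4 MPa = 7.754e+08 Pa.
SI base units throughout: W = 204.8 N, H = 7.754e+08 Pa, K = 2.516e-03.
Sliding wear rate dV/dL = K·W/H, per unit distance: 2.516e-03 · 204.8 / 7.754e+08 = 6.645e-10 m³/m.

value=6.645e-10 m^3/m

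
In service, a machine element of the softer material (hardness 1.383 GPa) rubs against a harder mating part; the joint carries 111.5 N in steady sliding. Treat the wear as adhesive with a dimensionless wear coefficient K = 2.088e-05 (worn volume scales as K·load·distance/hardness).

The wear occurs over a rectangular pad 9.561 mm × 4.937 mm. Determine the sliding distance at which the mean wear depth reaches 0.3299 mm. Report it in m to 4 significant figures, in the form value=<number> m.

value=9251 m

The algebra maintains full precision — the intermediates are displayed rounded, and one last rounding, at four significant digits.
Convert: Hardness H = 1.383 GPa = 1.383e+09 Pa.
Convert: Pad sides 9.561 mm × 4.937 mm = 0.009561 m × 0.004937 m. Contact area A = 0.009561 m × 0.004937 m = 4.720e-05 m².
Convert: Depth limit h_lim = 0.3299 mm = 3.299e-04 m.
Restated in SI base units: W = 111.5 N, H = 1.383e+09 Pa, K = 2.088e-05.
Allowed volume V_lim = h_lim·A = 3.299e-04 · 4.720e-05 = 1.557e-08 m³.
Thus life L = V_lim·H/(K·W) = 1.557e-08 · 1.383e+09 / (2.088e-05 · 111.5) = 9251 m.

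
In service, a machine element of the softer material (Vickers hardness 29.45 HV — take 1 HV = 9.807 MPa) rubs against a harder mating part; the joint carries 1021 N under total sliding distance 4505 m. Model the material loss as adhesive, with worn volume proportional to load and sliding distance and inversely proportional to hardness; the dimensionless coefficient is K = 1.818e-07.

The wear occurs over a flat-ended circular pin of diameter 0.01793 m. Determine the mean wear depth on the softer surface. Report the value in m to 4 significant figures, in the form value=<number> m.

Intermediate values appear rounded — each operation keeps full float precision. Rounded just once to four significant digits.
Convert: Hardness H = 29.45 HV × 9.807 MPa/HV = 288.8 MPa = 2.888e+08 Pa.
Convert: Contact area A = π·d²/4 = π·(0.01793 m)²/4 = 2.525e-04 m².
In SI base units, W = 1021 N, H = 2.888e+08 Pa, K = 1.818e-07.
The Archard volume V = K·W·L/H = 1.818e-07 · 1021 · 4505 / 2.888e+08 = 2.895e-09 m³.
Mean depth h = V/A = 2.895e-09 / 2.525e-04 = 1.147e-05 m.

value=1.147e-05 m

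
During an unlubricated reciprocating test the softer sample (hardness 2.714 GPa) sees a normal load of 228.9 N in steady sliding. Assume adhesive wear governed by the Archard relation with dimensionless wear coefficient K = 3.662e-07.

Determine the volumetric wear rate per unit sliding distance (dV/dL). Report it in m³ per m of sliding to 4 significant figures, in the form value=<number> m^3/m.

value=3.089e-14 m^3/m

Intermediate values are shown rounded — all working math runs at full float precision. Rounded once at the end, at four significant digits.
Hardness H = 2.714 GPa = 2.714e+09 Pa.
As SI base values: W = 228.9 N, H = 2.714e+09 Pa, K = 3.662e-07.
Rate of wear dV/dL = K·W/H — distance-free: 3.662e-07 · 228.9 / 2.714e+09 = 3.089e-14 m³/m.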